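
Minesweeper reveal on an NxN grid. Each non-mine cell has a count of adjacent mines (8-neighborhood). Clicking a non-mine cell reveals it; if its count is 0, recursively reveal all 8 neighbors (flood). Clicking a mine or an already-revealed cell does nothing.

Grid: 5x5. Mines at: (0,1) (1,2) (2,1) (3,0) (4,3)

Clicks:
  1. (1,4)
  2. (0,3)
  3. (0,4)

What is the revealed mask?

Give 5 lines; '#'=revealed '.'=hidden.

Answer: ...##
...##
...##
...##
.....

Derivation:
Click 1 (1,4) count=0: revealed 8 new [(0,3) (0,4) (1,3) (1,4) (2,3) (2,4) (3,3) (3,4)] -> total=8
Click 2 (0,3) count=1: revealed 0 new [(none)] -> total=8
Click 3 (0,4) count=0: revealed 0 new [(none)] -> total=8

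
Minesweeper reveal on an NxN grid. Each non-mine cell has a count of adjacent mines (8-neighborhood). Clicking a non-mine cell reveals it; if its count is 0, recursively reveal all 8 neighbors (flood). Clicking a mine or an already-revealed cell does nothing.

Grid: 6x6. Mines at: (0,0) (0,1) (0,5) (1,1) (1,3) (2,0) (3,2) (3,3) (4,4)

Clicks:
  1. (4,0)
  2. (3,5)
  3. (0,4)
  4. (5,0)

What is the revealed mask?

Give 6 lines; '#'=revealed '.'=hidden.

Click 1 (4,0) count=0: revealed 10 new [(3,0) (3,1) (4,0) (4,1) (4,2) (4,3) (5,0) (5,1) (5,2) (5,3)] -> total=10
Click 2 (3,5) count=1: revealed 1 new [(3,5)] -> total=11
Click 3 (0,4) count=2: revealed 1 new [(0,4)] -> total=12
Click 4 (5,0) count=0: revealed 0 new [(none)] -> total=12

Answer: ....#.
......
......
##...#
####..
####..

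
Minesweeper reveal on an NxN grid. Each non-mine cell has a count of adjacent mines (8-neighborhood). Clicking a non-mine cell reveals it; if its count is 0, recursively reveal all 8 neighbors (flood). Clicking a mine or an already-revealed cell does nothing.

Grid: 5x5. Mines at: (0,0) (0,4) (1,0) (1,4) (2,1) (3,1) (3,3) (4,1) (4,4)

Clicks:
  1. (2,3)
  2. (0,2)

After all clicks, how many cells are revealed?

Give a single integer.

Click 1 (2,3) count=2: revealed 1 new [(2,3)] -> total=1
Click 2 (0,2) count=0: revealed 6 new [(0,1) (0,2) (0,3) (1,1) (1,2) (1,3)] -> total=7

Answer: 7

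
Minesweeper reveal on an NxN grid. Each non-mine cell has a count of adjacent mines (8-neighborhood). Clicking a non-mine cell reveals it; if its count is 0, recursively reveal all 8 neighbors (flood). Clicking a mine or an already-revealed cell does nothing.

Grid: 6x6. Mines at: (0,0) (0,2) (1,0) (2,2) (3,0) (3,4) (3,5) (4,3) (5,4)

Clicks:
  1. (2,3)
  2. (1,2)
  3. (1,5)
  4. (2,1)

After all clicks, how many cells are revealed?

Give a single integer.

Click 1 (2,3) count=2: revealed 1 new [(2,3)] -> total=1
Click 2 (1,2) count=2: revealed 1 new [(1,2)] -> total=2
Click 3 (1,5) count=0: revealed 8 new [(0,3) (0,4) (0,5) (1,3) (1,4) (1,5) (2,4) (2,5)] -> total=10
Click 4 (2,1) count=3: revealed 1 new [(2,1)] -> total=11

Answer: 11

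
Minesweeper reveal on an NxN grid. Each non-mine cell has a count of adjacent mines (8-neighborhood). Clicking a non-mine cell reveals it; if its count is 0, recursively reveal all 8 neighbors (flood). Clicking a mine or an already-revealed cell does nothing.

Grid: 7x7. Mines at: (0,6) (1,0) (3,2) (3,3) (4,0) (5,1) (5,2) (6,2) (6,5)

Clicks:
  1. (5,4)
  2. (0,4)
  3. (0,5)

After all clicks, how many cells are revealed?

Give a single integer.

Click 1 (5,4) count=1: revealed 1 new [(5,4)] -> total=1
Click 2 (0,4) count=0: revealed 25 new [(0,1) (0,2) (0,3) (0,4) (0,5) (1,1) (1,2) (1,3) (1,4) (1,5) (1,6) (2,1) (2,2) (2,3) (2,4) (2,5) (2,6) (3,4) (3,5) (3,6) (4,4) (4,5) (4,6) (5,5) (5,6)] -> total=26
Click 3 (0,5) count=1: revealed 0 new [(none)] -> total=26

Answer: 26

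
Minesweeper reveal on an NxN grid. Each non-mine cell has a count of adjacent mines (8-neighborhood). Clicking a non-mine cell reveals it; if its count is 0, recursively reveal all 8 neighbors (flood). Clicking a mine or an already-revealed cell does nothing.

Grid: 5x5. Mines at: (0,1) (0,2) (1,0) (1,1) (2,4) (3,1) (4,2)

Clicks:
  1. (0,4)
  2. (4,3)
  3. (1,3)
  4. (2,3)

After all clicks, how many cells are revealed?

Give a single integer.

Answer: 6

Derivation:
Click 1 (0,4) count=0: revealed 4 new [(0,3) (0,4) (1,3) (1,4)] -> total=4
Click 2 (4,3) count=1: revealed 1 new [(4,3)] -> total=5
Click 3 (1,3) count=2: revealed 0 new [(none)] -> total=5
Click 4 (2,3) count=1: revealed 1 new [(2,3)] -> total=6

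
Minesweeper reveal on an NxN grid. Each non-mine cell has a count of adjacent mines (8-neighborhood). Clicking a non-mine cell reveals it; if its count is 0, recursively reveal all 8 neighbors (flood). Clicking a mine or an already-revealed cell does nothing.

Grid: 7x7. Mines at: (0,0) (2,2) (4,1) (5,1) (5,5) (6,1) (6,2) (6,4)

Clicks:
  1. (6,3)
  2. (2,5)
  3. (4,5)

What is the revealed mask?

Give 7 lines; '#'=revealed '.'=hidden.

Answer: .######
.######
...####
..#####
..#####
..###..
...#...

Derivation:
Click 1 (6,3) count=2: revealed 1 new [(6,3)] -> total=1
Click 2 (2,5) count=0: revealed 29 new [(0,1) (0,2) (0,3) (0,4) (0,5) (0,6) (1,1) (1,2) (1,3) (1,4) (1,5) (1,6) (2,3) (2,4) (2,5) (2,6) (3,2) (3,3) (3,4) (3,5) (3,6) (4,2) (4,3) (4,4) (4,5) (4,6) (5,2) (5,3) (5,4)] -> total=30
Click 3 (4,5) count=1: revealed 0 new [(none)] -> total=30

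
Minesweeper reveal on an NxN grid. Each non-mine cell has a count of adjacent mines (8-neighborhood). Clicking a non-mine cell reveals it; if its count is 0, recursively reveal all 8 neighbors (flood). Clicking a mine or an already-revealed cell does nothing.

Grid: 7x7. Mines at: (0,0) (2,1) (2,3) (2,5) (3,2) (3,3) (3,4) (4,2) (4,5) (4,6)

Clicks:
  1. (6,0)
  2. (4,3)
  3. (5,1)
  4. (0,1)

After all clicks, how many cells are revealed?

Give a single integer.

Answer: 20

Derivation:
Click 1 (6,0) count=0: revealed 18 new [(3,0) (3,1) (4,0) (4,1) (5,0) (5,1) (5,2) (5,3) (5,4) (5,5) (5,6) (6,0) (6,1) (6,2) (6,3) (6,4) (6,5) (6,6)] -> total=18
Click 2 (4,3) count=4: revealed 1 new [(4,3)] -> total=19
Click 3 (5,1) count=1: revealed 0 new [(none)] -> total=19
Click 4 (0,1) count=1: revealed 1 new [(0,1)] -> total=20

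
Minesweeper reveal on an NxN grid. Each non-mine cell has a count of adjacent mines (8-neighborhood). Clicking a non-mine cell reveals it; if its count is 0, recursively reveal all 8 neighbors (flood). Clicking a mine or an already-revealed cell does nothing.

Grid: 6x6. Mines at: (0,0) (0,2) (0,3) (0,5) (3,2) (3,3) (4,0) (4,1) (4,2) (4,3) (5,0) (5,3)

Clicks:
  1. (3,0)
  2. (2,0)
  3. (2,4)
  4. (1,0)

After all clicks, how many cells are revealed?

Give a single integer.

Answer: 7

Derivation:
Click 1 (3,0) count=2: revealed 1 new [(3,0)] -> total=1
Click 2 (2,0) count=0: revealed 5 new [(1,0) (1,1) (2,0) (2,1) (3,1)] -> total=6
Click 3 (2,4) count=1: revealed 1 new [(2,4)] -> total=7
Click 4 (1,0) count=1: revealed 0 new [(none)] -> total=7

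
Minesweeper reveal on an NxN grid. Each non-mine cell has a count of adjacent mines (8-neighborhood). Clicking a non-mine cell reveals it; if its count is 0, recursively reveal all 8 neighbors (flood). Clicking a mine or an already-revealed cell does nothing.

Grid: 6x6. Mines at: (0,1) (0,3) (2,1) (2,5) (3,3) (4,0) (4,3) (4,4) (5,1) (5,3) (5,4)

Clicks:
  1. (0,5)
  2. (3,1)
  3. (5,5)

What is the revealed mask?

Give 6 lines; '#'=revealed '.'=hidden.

Click 1 (0,5) count=0: revealed 4 new [(0,4) (0,5) (1,4) (1,5)] -> total=4
Click 2 (3,1) count=2: revealed 1 new [(3,1)] -> total=5
Click 3 (5,5) count=2: revealed 1 new [(5,5)] -> total=6

Answer: ....##
....##
......
.#....
......
.....#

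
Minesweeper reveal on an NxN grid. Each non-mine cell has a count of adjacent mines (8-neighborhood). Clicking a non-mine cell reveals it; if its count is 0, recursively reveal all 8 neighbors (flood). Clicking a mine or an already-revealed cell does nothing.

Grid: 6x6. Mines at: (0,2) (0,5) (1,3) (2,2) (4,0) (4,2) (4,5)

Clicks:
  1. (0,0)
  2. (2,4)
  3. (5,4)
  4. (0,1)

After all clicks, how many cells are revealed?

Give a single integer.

Answer: 10

Derivation:
Click 1 (0,0) count=0: revealed 8 new [(0,0) (0,1) (1,0) (1,1) (2,0) (2,1) (3,0) (3,1)] -> total=8
Click 2 (2,4) count=1: revealed 1 new [(2,4)] -> total=9
Click 3 (5,4) count=1: revealed 1 new [(5,4)] -> total=10
Click 4 (0,1) count=1: revealed 0 new [(none)] -> total=10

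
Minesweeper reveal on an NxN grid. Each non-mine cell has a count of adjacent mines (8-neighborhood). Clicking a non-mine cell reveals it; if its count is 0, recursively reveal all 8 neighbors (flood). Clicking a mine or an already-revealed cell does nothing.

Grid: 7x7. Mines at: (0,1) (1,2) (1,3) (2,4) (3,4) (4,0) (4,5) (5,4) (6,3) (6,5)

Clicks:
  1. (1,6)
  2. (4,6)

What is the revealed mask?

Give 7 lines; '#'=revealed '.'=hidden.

Click 1 (1,6) count=0: revealed 10 new [(0,4) (0,5) (0,6) (1,4) (1,5) (1,6) (2,5) (2,6) (3,5) (3,6)] -> total=10
Click 2 (4,6) count=1: revealed 1 new [(4,6)] -> total=11

Answer: ....###
....###
.....##
.....##
......#
.......
.......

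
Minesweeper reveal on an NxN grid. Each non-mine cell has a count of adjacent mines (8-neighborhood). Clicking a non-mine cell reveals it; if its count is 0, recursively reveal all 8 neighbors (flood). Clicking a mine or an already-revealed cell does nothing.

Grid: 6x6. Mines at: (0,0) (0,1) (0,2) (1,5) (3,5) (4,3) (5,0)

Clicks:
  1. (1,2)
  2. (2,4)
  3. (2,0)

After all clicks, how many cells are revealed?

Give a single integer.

Click 1 (1,2) count=2: revealed 1 new [(1,2)] -> total=1
Click 2 (2,4) count=2: revealed 1 new [(2,4)] -> total=2
Click 3 (2,0) count=0: revealed 16 new [(1,0) (1,1) (1,3) (1,4) (2,0) (2,1) (2,2) (2,3) (3,0) (3,1) (3,2) (3,3) (3,4) (4,0) (4,1) (4,2)] -> total=18

Answer: 18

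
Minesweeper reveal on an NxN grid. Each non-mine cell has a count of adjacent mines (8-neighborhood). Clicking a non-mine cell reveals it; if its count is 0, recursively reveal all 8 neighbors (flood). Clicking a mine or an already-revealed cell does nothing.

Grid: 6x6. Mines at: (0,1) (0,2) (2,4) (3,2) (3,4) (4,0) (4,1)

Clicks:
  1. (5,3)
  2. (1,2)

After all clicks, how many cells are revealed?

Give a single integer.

Answer: 9

Derivation:
Click 1 (5,3) count=0: revealed 8 new [(4,2) (4,3) (4,4) (4,5) (5,2) (5,3) (5,4) (5,5)] -> total=8
Click 2 (1,2) count=2: revealed 1 new [(1,2)] -> total=9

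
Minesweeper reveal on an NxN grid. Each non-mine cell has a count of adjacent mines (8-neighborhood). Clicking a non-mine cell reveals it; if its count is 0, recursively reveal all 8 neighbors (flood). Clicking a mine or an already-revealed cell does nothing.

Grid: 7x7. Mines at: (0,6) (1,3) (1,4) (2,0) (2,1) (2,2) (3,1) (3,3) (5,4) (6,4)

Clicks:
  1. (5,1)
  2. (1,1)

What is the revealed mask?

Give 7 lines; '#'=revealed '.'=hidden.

Answer: .......
.#.....
.......
.......
####...
####...
####...

Derivation:
Click 1 (5,1) count=0: revealed 12 new [(4,0) (4,1) (4,2) (4,3) (5,0) (5,1) (5,2) (5,3) (6,0) (6,1) (6,2) (6,3)] -> total=12
Click 2 (1,1) count=3: revealed 1 new [(1,1)] -> total=13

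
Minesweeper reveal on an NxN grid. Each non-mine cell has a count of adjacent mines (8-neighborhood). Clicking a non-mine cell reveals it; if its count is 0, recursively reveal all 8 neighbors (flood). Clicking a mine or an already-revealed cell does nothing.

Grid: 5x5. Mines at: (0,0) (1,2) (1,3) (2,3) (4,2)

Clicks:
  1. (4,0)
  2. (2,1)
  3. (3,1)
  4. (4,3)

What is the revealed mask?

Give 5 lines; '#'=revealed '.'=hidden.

Click 1 (4,0) count=0: revealed 8 new [(1,0) (1,1) (2,0) (2,1) (3,0) (3,1) (4,0) (4,1)] -> total=8
Click 2 (2,1) count=1: revealed 0 new [(none)] -> total=8
Click 3 (3,1) count=1: revealed 0 new [(none)] -> total=8
Click 4 (4,3) count=1: revealed 1 new [(4,3)] -> total=9

Answer: .....
##...
##...
##...
##.#.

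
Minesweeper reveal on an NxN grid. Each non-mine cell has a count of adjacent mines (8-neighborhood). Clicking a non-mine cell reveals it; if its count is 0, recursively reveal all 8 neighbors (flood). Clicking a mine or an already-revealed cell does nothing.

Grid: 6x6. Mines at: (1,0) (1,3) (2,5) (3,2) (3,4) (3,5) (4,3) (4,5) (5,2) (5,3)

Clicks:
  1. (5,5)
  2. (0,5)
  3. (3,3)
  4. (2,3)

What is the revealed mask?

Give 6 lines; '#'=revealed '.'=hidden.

Answer: ....##
....##
...#..
...#..
......
.....#

Derivation:
Click 1 (5,5) count=1: revealed 1 new [(5,5)] -> total=1
Click 2 (0,5) count=0: revealed 4 new [(0,4) (0,5) (1,4) (1,5)] -> total=5
Click 3 (3,3) count=3: revealed 1 new [(3,3)] -> total=6
Click 4 (2,3) count=3: revealed 1 new [(2,3)] -> total=7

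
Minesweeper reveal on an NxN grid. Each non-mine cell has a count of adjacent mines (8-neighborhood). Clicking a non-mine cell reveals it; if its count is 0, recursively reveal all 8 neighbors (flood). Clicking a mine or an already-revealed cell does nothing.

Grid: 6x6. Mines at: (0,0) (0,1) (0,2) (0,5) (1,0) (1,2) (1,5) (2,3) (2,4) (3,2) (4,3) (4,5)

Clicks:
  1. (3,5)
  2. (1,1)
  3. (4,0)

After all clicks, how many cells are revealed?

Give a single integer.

Click 1 (3,5) count=2: revealed 1 new [(3,5)] -> total=1
Click 2 (1,1) count=5: revealed 1 new [(1,1)] -> total=2
Click 3 (4,0) count=0: revealed 10 new [(2,0) (2,1) (3,0) (3,1) (4,0) (4,1) (4,2) (5,0) (5,1) (5,2)] -> total=12

Answer: 12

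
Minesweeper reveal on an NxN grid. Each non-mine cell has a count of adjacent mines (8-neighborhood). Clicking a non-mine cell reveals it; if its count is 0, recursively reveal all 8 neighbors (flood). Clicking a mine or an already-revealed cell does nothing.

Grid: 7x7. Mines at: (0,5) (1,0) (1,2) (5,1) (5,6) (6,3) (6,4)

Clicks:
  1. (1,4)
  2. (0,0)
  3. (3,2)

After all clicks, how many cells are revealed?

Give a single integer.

Answer: 30

Derivation:
Click 1 (1,4) count=1: revealed 1 new [(1,4)] -> total=1
Click 2 (0,0) count=1: revealed 1 new [(0,0)] -> total=2
Click 3 (3,2) count=0: revealed 28 new [(1,3) (1,5) (1,6) (2,0) (2,1) (2,2) (2,3) (2,4) (2,5) (2,6) (3,0) (3,1) (3,2) (3,3) (3,4) (3,5) (3,6) (4,0) (4,1) (4,2) (4,3) (4,4) (4,5) (4,6) (5,2) (5,3) (5,4) (5,5)] -> total=30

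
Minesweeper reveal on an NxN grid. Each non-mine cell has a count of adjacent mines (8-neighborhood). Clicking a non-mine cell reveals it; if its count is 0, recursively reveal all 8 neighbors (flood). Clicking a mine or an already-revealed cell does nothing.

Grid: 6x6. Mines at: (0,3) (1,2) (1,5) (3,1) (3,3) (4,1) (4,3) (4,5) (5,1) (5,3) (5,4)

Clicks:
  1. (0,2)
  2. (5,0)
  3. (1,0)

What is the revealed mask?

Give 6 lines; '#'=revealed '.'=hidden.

Answer: ###...
##....
##....
......
......
#.....

Derivation:
Click 1 (0,2) count=2: revealed 1 new [(0,2)] -> total=1
Click 2 (5,0) count=2: revealed 1 new [(5,0)] -> total=2
Click 3 (1,0) count=0: revealed 6 new [(0,0) (0,1) (1,0) (1,1) (2,0) (2,1)] -> total=8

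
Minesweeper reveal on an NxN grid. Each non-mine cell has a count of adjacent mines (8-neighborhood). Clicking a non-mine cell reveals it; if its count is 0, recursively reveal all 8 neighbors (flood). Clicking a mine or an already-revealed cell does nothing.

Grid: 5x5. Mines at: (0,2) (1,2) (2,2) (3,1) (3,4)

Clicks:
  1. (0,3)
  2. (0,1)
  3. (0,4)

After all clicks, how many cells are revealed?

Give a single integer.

Click 1 (0,3) count=2: revealed 1 new [(0,3)] -> total=1
Click 2 (0,1) count=2: revealed 1 new [(0,1)] -> total=2
Click 3 (0,4) count=0: revealed 5 new [(0,4) (1,3) (1,4) (2,3) (2,4)] -> total=7

Answer: 7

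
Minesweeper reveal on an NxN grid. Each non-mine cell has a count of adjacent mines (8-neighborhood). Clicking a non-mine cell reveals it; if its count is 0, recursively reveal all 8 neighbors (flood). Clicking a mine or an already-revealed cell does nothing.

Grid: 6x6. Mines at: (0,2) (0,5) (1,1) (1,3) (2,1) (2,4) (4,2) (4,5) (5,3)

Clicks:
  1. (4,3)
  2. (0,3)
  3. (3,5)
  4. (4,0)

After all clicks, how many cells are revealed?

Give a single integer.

Click 1 (4,3) count=2: revealed 1 new [(4,3)] -> total=1
Click 2 (0,3) count=2: revealed 1 new [(0,3)] -> total=2
Click 3 (3,5) count=2: revealed 1 new [(3,5)] -> total=3
Click 4 (4,0) count=0: revealed 6 new [(3,0) (3,1) (4,0) (4,1) (5,0) (5,1)] -> total=9

Answer: 9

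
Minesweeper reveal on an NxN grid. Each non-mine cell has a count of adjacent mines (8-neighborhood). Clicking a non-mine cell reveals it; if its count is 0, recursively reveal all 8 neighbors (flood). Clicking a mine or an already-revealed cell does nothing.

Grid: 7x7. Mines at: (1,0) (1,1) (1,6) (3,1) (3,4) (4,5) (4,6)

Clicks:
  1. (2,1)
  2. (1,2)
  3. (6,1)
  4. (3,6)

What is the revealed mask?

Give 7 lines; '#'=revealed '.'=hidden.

Answer: .......
..#....
.#.....
......#
#####..
#######
#######

Derivation:
Click 1 (2,1) count=3: revealed 1 new [(2,1)] -> total=1
Click 2 (1,2) count=1: revealed 1 new [(1,2)] -> total=2
Click 3 (6,1) count=0: revealed 19 new [(4,0) (4,1) (4,2) (4,3) (4,4) (5,0) (5,1) (5,2) (5,3) (5,4) (5,5) (5,6) (6,0) (6,1) (6,2) (6,3) (6,4) (6,5) (6,6)] -> total=21
Click 4 (3,6) count=2: revealed 1 new [(3,6)] -> total=22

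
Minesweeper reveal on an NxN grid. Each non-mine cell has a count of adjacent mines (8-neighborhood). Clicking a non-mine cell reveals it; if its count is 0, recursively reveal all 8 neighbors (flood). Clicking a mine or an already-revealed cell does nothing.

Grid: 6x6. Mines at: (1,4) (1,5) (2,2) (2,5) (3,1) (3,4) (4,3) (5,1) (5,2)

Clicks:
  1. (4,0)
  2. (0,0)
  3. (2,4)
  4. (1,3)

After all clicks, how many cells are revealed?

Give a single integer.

Answer: 12

Derivation:
Click 1 (4,0) count=2: revealed 1 new [(4,0)] -> total=1
Click 2 (0,0) count=0: revealed 10 new [(0,0) (0,1) (0,2) (0,3) (1,0) (1,1) (1,2) (1,3) (2,0) (2,1)] -> total=11
Click 3 (2,4) count=4: revealed 1 new [(2,4)] -> total=12
Click 4 (1,3) count=2: revealed 0 new [(none)] -> total=12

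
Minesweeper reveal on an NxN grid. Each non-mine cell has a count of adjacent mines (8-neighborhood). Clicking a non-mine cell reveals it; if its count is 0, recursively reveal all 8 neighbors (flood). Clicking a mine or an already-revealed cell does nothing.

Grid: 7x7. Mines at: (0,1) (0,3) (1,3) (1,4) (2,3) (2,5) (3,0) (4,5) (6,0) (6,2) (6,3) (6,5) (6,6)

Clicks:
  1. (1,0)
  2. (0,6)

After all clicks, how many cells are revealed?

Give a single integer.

Answer: 5

Derivation:
Click 1 (1,0) count=1: revealed 1 new [(1,0)] -> total=1
Click 2 (0,6) count=0: revealed 4 new [(0,5) (0,6) (1,5) (1,6)] -> total=5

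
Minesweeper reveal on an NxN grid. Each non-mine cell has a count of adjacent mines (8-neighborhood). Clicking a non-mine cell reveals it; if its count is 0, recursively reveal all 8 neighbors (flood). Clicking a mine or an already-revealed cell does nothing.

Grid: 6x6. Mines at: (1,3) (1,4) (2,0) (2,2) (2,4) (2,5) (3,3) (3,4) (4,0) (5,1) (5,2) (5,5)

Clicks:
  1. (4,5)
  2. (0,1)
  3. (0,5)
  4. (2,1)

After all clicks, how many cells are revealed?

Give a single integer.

Answer: 9

Derivation:
Click 1 (4,5) count=2: revealed 1 new [(4,5)] -> total=1
Click 2 (0,1) count=0: revealed 6 new [(0,0) (0,1) (0,2) (1,0) (1,1) (1,2)] -> total=7
Click 3 (0,5) count=1: revealed 1 new [(0,5)] -> total=8
Click 4 (2,1) count=2: revealed 1 new [(2,1)] -> total=9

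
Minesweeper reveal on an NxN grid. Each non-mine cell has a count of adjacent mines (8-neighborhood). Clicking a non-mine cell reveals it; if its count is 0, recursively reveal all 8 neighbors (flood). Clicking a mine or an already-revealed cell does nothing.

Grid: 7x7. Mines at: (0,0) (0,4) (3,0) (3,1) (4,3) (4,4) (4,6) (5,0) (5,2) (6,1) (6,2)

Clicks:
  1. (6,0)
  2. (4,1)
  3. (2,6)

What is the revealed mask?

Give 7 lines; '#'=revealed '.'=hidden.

Click 1 (6,0) count=2: revealed 1 new [(6,0)] -> total=1
Click 2 (4,1) count=4: revealed 1 new [(4,1)] -> total=2
Click 3 (2,6) count=0: revealed 22 new [(0,1) (0,2) (0,3) (0,5) (0,6) (1,1) (1,2) (1,3) (1,4) (1,5) (1,6) (2,1) (2,2) (2,3) (2,4) (2,5) (2,6) (3,2) (3,3) (3,4) (3,5) (3,6)] -> total=24

Answer: .###.##
.######
.######
..#####
.#.....
.......
#......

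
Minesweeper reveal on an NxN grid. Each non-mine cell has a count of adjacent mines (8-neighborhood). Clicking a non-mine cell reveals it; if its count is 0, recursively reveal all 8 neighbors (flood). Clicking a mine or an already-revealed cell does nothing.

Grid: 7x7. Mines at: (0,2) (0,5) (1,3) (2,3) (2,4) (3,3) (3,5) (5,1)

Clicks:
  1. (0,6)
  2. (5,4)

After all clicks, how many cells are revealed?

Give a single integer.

Click 1 (0,6) count=1: revealed 1 new [(0,6)] -> total=1
Click 2 (5,4) count=0: revealed 15 new [(4,2) (4,3) (4,4) (4,5) (4,6) (5,2) (5,3) (5,4) (5,5) (5,6) (6,2) (6,3) (6,4) (6,5) (6,6)] -> total=16

Answer: 16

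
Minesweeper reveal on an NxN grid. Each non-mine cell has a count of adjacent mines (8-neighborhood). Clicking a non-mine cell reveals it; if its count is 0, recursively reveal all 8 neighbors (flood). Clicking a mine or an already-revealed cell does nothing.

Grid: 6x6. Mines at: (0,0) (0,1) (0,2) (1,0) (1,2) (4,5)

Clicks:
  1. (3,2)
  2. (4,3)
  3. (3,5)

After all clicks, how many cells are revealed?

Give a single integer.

Click 1 (3,2) count=0: revealed 28 new [(0,3) (0,4) (0,5) (1,3) (1,4) (1,5) (2,0) (2,1) (2,2) (2,3) (2,4) (2,5) (3,0) (3,1) (3,2) (3,3) (3,4) (3,5) (4,0) (4,1) (4,2) (4,3) (4,4) (5,0) (5,1) (5,2) (5,3) (5,4)] -> total=28
Click 2 (4,3) count=0: revealed 0 new [(none)] -> total=28
Click 3 (3,5) count=1: revealed 0 new [(none)] -> total=28

Answer: 28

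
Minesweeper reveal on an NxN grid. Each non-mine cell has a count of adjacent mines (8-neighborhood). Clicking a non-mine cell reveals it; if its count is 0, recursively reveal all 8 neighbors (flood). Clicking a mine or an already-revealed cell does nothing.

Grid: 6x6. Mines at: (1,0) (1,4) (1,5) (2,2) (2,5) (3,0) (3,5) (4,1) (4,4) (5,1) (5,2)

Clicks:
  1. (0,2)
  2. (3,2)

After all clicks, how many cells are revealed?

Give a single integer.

Click 1 (0,2) count=0: revealed 6 new [(0,1) (0,2) (0,3) (1,1) (1,2) (1,3)] -> total=6
Click 2 (3,2) count=2: revealed 1 new [(3,2)] -> total=7

Answer: 7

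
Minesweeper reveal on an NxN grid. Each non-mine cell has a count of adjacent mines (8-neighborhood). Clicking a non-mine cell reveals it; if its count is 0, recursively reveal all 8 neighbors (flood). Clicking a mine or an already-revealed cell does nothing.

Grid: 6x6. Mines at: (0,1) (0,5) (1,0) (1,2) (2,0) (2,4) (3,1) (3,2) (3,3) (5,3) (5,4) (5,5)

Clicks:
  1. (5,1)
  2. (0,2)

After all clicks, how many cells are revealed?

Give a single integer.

Answer: 7

Derivation:
Click 1 (5,1) count=0: revealed 6 new [(4,0) (4,1) (4,2) (5,0) (5,1) (5,2)] -> total=6
Click 2 (0,2) count=2: revealed 1 new [(0,2)] -> total=7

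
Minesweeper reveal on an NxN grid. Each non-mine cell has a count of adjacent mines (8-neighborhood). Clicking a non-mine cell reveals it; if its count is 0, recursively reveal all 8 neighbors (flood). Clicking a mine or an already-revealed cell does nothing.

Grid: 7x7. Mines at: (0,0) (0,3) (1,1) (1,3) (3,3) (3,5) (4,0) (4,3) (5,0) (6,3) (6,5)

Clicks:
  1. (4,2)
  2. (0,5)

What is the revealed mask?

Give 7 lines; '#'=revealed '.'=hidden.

Click 1 (4,2) count=2: revealed 1 new [(4,2)] -> total=1
Click 2 (0,5) count=0: revealed 9 new [(0,4) (0,5) (0,6) (1,4) (1,5) (1,6) (2,4) (2,5) (2,6)] -> total=10

Answer: ....###
....###
....###
.......
..#....
.......
.......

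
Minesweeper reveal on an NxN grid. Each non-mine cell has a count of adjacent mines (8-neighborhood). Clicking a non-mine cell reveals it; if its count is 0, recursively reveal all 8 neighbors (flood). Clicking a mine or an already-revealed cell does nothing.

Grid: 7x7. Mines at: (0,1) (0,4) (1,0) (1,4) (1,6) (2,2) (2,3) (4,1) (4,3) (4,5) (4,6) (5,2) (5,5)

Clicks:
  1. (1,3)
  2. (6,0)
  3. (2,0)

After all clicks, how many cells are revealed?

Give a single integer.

Answer: 6

Derivation:
Click 1 (1,3) count=4: revealed 1 new [(1,3)] -> total=1
Click 2 (6,0) count=0: revealed 4 new [(5,0) (5,1) (6,0) (6,1)] -> total=5
Click 3 (2,0) count=1: revealed 1 new [(2,0)] -> total=6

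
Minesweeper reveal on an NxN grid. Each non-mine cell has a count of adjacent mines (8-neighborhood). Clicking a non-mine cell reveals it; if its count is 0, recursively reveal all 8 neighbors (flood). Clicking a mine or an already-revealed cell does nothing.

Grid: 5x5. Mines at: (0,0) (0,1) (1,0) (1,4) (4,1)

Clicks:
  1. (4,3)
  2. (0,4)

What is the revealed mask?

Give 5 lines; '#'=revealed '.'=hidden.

Click 1 (4,3) count=0: revealed 14 new [(1,1) (1,2) (1,3) (2,1) (2,2) (2,3) (2,4) (3,1) (3,2) (3,3) (3,4) (4,2) (4,3) (4,4)] -> total=14
Click 2 (0,4) count=1: revealed 1 new [(0,4)] -> total=15

Answer: ....#
.###.
.####
.####
..###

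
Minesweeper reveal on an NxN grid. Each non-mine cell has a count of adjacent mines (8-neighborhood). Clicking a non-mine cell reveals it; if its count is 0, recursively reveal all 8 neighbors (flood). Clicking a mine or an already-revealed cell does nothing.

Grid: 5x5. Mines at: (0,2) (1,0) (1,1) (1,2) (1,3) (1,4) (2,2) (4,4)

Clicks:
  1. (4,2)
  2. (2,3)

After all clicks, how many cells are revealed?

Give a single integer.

Click 1 (4,2) count=0: revealed 10 new [(2,0) (2,1) (3,0) (3,1) (3,2) (3,3) (4,0) (4,1) (4,2) (4,3)] -> total=10
Click 2 (2,3) count=4: revealed 1 new [(2,3)] -> total=11

Answer: 11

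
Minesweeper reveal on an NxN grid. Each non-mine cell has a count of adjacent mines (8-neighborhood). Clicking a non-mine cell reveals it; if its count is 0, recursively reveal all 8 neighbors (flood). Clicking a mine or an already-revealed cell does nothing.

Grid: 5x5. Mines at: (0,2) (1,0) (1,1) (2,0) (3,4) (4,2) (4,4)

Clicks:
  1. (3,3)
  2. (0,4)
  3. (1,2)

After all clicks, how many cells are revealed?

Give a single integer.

Click 1 (3,3) count=3: revealed 1 new [(3,3)] -> total=1
Click 2 (0,4) count=0: revealed 6 new [(0,3) (0,4) (1,3) (1,4) (2,3) (2,4)] -> total=7
Click 3 (1,2) count=2: revealed 1 new [(1,2)] -> total=8

Answer: 8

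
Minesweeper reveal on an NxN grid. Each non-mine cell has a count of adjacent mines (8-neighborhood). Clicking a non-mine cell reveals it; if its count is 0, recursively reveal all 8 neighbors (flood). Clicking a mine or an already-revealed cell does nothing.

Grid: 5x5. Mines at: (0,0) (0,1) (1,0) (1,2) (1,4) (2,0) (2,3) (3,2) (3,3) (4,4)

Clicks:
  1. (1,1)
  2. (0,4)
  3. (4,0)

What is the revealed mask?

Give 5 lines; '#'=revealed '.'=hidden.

Click 1 (1,1) count=5: revealed 1 new [(1,1)] -> total=1
Click 2 (0,4) count=1: revealed 1 new [(0,4)] -> total=2
Click 3 (4,0) count=0: revealed 4 new [(3,0) (3,1) (4,0) (4,1)] -> total=6

Answer: ....#
.#...
.....
##...
##...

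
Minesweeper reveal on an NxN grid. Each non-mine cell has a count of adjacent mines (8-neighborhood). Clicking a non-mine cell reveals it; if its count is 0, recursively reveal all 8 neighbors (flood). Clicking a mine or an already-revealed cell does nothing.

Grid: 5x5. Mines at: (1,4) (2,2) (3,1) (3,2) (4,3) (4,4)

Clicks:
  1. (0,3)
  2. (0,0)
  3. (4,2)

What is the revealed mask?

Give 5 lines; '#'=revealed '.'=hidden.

Click 1 (0,3) count=1: revealed 1 new [(0,3)] -> total=1
Click 2 (0,0) count=0: revealed 9 new [(0,0) (0,1) (0,2) (1,0) (1,1) (1,2) (1,3) (2,0) (2,1)] -> total=10
Click 3 (4,2) count=3: revealed 1 new [(4,2)] -> total=11

Answer: ####.
####.
##...
.....
..#..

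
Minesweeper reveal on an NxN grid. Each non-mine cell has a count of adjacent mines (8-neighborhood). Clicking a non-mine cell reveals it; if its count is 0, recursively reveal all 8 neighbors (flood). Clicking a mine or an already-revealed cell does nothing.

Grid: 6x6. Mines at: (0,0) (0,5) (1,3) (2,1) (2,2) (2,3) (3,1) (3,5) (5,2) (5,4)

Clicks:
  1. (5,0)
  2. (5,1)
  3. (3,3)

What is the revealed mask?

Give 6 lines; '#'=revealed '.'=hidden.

Answer: ......
......
......
...#..
##....
##....

Derivation:
Click 1 (5,0) count=0: revealed 4 new [(4,0) (4,1) (5,0) (5,1)] -> total=4
Click 2 (5,1) count=1: revealed 0 new [(none)] -> total=4
Click 3 (3,3) count=2: revealed 1 new [(3,3)] -> total=5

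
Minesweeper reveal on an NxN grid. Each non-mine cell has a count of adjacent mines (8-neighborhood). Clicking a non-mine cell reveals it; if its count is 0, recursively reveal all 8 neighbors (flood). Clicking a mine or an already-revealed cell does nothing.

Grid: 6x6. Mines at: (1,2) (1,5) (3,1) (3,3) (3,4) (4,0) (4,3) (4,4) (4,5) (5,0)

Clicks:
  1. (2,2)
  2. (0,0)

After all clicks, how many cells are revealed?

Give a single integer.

Click 1 (2,2) count=3: revealed 1 new [(2,2)] -> total=1
Click 2 (0,0) count=0: revealed 6 new [(0,0) (0,1) (1,0) (1,1) (2,0) (2,1)] -> total=7

Answer: 7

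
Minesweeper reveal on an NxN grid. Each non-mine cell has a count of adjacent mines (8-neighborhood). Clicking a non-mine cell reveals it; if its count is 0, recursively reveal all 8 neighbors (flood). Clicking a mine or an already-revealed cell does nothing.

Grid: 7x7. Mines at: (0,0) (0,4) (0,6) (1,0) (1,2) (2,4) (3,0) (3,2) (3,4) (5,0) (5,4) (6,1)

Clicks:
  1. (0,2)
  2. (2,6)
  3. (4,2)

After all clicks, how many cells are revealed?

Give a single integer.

Answer: 14

Derivation:
Click 1 (0,2) count=1: revealed 1 new [(0,2)] -> total=1
Click 2 (2,6) count=0: revealed 12 new [(1,5) (1,6) (2,5) (2,6) (3,5) (3,6) (4,5) (4,6) (5,5) (5,6) (6,5) (6,6)] -> total=13
Click 3 (4,2) count=1: revealed 1 new [(4,2)] -> total=14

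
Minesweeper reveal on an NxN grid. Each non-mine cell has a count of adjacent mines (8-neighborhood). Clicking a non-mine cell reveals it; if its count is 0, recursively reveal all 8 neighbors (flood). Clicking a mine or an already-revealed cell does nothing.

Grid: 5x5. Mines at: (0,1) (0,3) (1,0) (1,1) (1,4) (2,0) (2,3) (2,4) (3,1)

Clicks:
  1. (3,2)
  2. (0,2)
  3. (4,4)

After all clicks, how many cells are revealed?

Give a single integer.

Answer: 7

Derivation:
Click 1 (3,2) count=2: revealed 1 new [(3,2)] -> total=1
Click 2 (0,2) count=3: revealed 1 new [(0,2)] -> total=2
Click 3 (4,4) count=0: revealed 5 new [(3,3) (3,4) (4,2) (4,3) (4,4)] -> total=7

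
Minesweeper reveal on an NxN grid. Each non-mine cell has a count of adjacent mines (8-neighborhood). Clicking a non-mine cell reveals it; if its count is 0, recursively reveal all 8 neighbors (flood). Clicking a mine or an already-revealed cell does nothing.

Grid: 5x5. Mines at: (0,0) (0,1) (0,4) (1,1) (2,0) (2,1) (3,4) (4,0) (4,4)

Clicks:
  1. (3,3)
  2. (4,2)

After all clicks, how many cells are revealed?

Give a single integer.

Click 1 (3,3) count=2: revealed 1 new [(3,3)] -> total=1
Click 2 (4,2) count=0: revealed 5 new [(3,1) (3,2) (4,1) (4,2) (4,3)] -> total=6

Answer: 6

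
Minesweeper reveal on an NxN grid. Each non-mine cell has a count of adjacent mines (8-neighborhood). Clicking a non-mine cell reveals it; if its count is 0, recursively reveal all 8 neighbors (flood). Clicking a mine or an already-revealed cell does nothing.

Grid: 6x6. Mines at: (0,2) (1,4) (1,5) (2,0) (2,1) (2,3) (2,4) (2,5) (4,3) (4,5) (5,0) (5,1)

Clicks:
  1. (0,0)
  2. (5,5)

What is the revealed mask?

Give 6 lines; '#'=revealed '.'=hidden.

Click 1 (0,0) count=0: revealed 4 new [(0,0) (0,1) (1,0) (1,1)] -> total=4
Click 2 (5,5) count=1: revealed 1 new [(5,5)] -> total=5

Answer: ##....
##....
......
......
......
.....#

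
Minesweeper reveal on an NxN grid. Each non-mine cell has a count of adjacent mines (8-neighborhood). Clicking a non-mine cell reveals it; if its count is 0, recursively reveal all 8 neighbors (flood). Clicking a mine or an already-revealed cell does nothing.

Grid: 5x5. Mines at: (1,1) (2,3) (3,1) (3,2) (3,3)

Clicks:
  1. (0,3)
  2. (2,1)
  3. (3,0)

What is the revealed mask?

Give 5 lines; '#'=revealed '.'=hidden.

Click 1 (0,3) count=0: revealed 6 new [(0,2) (0,3) (0,4) (1,2) (1,3) (1,4)] -> total=6
Click 2 (2,1) count=3: revealed 1 new [(2,1)] -> total=7
Click 3 (3,0) count=1: revealed 1 new [(3,0)] -> total=8

Answer: ..###
..###
.#...
#....
.....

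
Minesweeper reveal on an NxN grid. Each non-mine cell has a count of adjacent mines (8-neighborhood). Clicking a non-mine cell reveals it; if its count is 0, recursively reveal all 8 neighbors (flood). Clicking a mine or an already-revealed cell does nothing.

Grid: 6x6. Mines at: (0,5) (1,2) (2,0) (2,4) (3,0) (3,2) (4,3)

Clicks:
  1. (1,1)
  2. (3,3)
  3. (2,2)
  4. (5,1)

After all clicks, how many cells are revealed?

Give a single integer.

Answer: 9

Derivation:
Click 1 (1,1) count=2: revealed 1 new [(1,1)] -> total=1
Click 2 (3,3) count=3: revealed 1 new [(3,3)] -> total=2
Click 3 (2,2) count=2: revealed 1 new [(2,2)] -> total=3
Click 4 (5,1) count=0: revealed 6 new [(4,0) (4,1) (4,2) (5,0) (5,1) (5,2)] -> total=9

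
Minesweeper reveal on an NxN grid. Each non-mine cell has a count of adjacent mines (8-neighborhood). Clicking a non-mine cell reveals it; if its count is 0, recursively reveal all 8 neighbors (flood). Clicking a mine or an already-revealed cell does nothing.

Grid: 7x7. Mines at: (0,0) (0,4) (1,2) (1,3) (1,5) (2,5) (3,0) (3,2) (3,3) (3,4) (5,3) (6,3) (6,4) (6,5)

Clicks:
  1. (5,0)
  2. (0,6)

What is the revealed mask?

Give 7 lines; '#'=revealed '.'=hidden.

Click 1 (5,0) count=0: revealed 9 new [(4,0) (4,1) (4,2) (5,0) (5,1) (5,2) (6,0) (6,1) (6,2)] -> total=9
Click 2 (0,6) count=1: revealed 1 new [(0,6)] -> total=10

Answer: ......#
.......
.......
.......
###....
###....
###....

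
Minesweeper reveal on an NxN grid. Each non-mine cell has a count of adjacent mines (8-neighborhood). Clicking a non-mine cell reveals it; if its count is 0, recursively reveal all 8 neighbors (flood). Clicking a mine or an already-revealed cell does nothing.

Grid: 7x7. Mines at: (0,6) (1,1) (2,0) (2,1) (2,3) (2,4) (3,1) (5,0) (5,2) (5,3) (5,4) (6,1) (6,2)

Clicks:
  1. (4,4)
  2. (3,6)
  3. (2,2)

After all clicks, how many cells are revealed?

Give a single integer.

Click 1 (4,4) count=2: revealed 1 new [(4,4)] -> total=1
Click 2 (3,6) count=0: revealed 12 new [(1,5) (1,6) (2,5) (2,6) (3,5) (3,6) (4,5) (4,6) (5,5) (5,6) (6,5) (6,6)] -> total=13
Click 3 (2,2) count=4: revealed 1 new [(2,2)] -> total=14

Answer: 14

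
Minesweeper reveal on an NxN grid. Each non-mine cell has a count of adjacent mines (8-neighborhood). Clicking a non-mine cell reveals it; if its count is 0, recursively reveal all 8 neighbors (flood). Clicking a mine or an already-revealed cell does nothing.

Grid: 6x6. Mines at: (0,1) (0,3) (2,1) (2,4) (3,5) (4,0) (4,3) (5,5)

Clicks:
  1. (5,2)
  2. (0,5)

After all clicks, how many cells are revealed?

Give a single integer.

Answer: 5

Derivation:
Click 1 (5,2) count=1: revealed 1 new [(5,2)] -> total=1
Click 2 (0,5) count=0: revealed 4 new [(0,4) (0,5) (1,4) (1,5)] -> total=5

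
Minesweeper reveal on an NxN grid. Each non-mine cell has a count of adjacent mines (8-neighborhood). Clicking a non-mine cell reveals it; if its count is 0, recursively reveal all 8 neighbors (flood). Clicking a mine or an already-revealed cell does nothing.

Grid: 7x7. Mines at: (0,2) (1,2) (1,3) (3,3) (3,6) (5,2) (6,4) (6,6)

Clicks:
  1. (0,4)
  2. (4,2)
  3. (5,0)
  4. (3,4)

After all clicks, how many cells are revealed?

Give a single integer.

Click 1 (0,4) count=1: revealed 1 new [(0,4)] -> total=1
Click 2 (4,2) count=2: revealed 1 new [(4,2)] -> total=2
Click 3 (5,0) count=0: revealed 16 new [(0,0) (0,1) (1,0) (1,1) (2,0) (2,1) (2,2) (3,0) (3,1) (3,2) (4,0) (4,1) (5,0) (5,1) (6,0) (6,1)] -> total=18
Click 4 (3,4) count=1: revealed 1 new [(3,4)] -> total=19

Answer: 19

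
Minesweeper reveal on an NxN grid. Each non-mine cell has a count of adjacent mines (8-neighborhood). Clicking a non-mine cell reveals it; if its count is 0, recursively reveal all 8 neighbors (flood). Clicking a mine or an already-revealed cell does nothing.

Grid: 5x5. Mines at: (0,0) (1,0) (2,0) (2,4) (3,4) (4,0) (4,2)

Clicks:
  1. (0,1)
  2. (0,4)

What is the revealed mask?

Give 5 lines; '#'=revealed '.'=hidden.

Click 1 (0,1) count=2: revealed 1 new [(0,1)] -> total=1
Click 2 (0,4) count=0: revealed 13 new [(0,2) (0,3) (0,4) (1,1) (1,2) (1,3) (1,4) (2,1) (2,2) (2,3) (3,1) (3,2) (3,3)] -> total=14

Answer: .####
.####
.###.
.###.
.....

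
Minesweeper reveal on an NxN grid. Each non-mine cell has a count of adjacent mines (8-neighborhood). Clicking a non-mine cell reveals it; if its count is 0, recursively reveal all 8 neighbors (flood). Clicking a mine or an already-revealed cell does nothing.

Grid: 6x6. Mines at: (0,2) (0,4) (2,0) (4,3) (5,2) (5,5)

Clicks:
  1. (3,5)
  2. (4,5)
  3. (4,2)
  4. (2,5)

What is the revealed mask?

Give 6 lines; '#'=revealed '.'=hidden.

Click 1 (3,5) count=0: revealed 17 new [(1,1) (1,2) (1,3) (1,4) (1,5) (2,1) (2,2) (2,3) (2,4) (2,5) (3,1) (3,2) (3,3) (3,4) (3,5) (4,4) (4,5)] -> total=17
Click 2 (4,5) count=1: revealed 0 new [(none)] -> total=17
Click 3 (4,2) count=2: revealed 1 new [(4,2)] -> total=18
Click 4 (2,5) count=0: revealed 0 new [(none)] -> total=18

Answer: ......
.#####
.#####
.#####
..#.##
......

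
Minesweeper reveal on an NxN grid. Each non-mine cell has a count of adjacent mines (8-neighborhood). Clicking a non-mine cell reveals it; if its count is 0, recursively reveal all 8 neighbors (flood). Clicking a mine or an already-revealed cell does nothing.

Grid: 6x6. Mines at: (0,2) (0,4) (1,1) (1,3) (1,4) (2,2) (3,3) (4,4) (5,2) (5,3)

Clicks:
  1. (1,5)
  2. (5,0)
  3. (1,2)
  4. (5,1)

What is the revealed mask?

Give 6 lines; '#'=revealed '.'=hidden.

Answer: ......
..#..#
##....
##....
##....
##....

Derivation:
Click 1 (1,5) count=2: revealed 1 new [(1,5)] -> total=1
Click 2 (5,0) count=0: revealed 8 new [(2,0) (2,1) (3,0) (3,1) (4,0) (4,1) (5,0) (5,1)] -> total=9
Click 3 (1,2) count=4: revealed 1 new [(1,2)] -> total=10
Click 4 (5,1) count=1: revealed 0 new [(none)] -> total=10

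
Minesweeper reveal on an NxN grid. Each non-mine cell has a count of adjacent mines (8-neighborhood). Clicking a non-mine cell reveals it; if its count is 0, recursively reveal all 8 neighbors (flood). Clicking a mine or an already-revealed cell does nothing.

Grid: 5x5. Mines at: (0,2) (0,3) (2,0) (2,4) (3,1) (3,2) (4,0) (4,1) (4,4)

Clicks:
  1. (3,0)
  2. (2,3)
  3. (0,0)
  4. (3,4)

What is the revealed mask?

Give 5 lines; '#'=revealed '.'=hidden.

Answer: ##...
##...
...#.
#...#
.....

Derivation:
Click 1 (3,0) count=4: revealed 1 new [(3,0)] -> total=1
Click 2 (2,3) count=2: revealed 1 new [(2,3)] -> total=2
Click 3 (0,0) count=0: revealed 4 new [(0,0) (0,1) (1,0) (1,1)] -> total=6
Click 4 (3,4) count=2: revealed 1 new [(3,4)] -> total=7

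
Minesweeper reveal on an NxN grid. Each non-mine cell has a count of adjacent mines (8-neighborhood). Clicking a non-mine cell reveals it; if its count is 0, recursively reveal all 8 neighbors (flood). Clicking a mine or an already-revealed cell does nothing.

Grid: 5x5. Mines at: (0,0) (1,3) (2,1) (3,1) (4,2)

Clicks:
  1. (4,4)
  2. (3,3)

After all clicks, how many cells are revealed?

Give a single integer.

Click 1 (4,4) count=0: revealed 6 new [(2,3) (2,4) (3,3) (3,4) (4,3) (4,4)] -> total=6
Click 2 (3,3) count=1: revealed 0 new [(none)] -> total=6

Answer: 6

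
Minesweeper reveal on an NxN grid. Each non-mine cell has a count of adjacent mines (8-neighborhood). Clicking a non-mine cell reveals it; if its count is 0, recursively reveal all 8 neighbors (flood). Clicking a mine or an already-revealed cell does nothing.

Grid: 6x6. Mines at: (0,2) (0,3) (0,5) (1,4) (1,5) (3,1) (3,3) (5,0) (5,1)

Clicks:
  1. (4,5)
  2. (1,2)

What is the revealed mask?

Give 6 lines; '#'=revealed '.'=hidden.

Click 1 (4,5) count=0: revealed 12 new [(2,4) (2,5) (3,4) (3,5) (4,2) (4,3) (4,4) (4,5) (5,2) (5,3) (5,4) (5,5)] -> total=12
Click 2 (1,2) count=2: revealed 1 new [(1,2)] -> total=13

Answer: ......
..#...
....##
....##
..####
..####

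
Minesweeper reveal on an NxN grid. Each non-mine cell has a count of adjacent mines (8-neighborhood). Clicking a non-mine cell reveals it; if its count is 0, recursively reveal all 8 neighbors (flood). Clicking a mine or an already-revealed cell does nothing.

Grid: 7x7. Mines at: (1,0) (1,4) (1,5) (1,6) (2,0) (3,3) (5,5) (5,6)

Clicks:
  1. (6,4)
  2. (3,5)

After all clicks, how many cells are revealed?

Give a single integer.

Answer: 10

Derivation:
Click 1 (6,4) count=1: revealed 1 new [(6,4)] -> total=1
Click 2 (3,5) count=0: revealed 9 new [(2,4) (2,5) (2,6) (3,4) (3,5) (3,6) (4,4) (4,5) (4,6)] -> total=10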